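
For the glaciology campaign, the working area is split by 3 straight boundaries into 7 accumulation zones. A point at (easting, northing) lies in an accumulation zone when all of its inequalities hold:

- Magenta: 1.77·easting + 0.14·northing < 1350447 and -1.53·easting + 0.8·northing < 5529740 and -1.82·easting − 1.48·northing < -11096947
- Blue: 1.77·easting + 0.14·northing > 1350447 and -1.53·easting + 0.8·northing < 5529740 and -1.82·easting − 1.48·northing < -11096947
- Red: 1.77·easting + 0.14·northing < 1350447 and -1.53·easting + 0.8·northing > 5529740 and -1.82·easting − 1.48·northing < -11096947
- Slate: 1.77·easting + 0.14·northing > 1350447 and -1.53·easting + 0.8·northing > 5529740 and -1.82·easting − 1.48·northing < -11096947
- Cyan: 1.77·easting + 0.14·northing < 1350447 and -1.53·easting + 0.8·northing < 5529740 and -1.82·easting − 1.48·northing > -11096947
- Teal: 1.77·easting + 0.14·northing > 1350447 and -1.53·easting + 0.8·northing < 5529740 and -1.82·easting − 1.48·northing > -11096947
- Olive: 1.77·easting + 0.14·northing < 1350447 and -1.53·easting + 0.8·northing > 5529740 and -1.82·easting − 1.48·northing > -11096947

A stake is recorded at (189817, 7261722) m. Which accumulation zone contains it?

1.77·189817 + 0.14·7261722 = 1352617.170, which is > 1350447
-1.53·189817 + 0.8·7261722 = 5518957.590, which is < 5529740
-1.82·189817 − 1.48·7261722 = -11092815.500, which is > -11096947
This sign pattern matches Teal.

Teal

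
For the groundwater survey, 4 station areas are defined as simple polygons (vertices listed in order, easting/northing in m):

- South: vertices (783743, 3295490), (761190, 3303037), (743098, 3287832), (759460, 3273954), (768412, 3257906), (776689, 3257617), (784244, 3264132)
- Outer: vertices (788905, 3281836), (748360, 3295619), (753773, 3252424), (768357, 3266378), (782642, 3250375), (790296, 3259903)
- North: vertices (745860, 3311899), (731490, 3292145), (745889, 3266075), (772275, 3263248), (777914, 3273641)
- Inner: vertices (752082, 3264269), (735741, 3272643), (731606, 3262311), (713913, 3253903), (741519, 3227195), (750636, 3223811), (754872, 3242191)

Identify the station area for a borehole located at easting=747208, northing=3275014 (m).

North

Cast a ray rightward from (747208, 3275014). For each polygon, the edges (by vertex number in listed order) whose endpoints lie on opposite sides of northing = 3275014, where each meets that height, and whether that is right or left of the point:
South: 3–4 at easting≈758210.3 (right), 7–1 at easting≈784070.1 (right) → 2 crossings.
Outer: 2–3 at easting≈750942.1 (right), 6–1 at easting≈789337.7 (right) → 2 crossings.
North: 2–3 at easting≈740951.8 (left), 5–1 at easting≈776763.6 (right) → 1 crossing.
Inner: no edge straddles that height → 0 crossings.
Only North has an odd count, so the point is inside North.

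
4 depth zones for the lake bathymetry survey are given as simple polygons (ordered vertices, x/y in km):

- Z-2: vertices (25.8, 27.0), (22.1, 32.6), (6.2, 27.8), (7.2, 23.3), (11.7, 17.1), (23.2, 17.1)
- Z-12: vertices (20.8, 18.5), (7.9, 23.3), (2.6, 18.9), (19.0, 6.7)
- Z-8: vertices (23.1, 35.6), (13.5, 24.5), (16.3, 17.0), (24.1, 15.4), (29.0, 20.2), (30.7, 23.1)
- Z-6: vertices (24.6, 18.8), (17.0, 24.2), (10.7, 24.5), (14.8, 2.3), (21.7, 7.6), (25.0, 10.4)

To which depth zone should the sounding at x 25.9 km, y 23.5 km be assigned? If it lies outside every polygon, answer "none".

Z-8

Cast a ray rightward from (25.9, 23.5). For each polygon, the edges (by vertex number in listed order) whose endpoints lie on opposite sides of y = 23.5, where each meets that height, and whether that is right or left of the point:
Z-2: 3–4 at x≈7.16 (left), 6–1 at x≈24.88 (left) → 0 crossings.
Z-12: no edge straddles that height → 0 crossings.
Z-8: 2–3 at x≈13.87 (left), 6–1 at x≈30.46 (right) → 1 crossing.
Z-6: 1–2 at x≈17.99 (left), 3–4 at x≈10.88 (left) → 0 crossings.
Only Z-8 has an odd count, so the point is inside Z-8.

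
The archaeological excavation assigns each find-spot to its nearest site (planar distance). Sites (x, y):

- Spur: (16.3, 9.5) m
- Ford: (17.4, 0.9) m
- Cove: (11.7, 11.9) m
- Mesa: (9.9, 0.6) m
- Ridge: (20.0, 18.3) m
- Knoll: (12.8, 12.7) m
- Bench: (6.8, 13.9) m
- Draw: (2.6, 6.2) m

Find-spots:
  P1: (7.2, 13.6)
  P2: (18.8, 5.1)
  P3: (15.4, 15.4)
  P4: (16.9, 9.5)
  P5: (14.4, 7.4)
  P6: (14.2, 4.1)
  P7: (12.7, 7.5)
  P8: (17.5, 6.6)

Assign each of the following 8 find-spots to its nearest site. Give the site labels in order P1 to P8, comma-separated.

P1 → Bench (d²=0.25)
P2 → Ford (d²=19.60)
P3 → Knoll (d²=14.05)
P4 → Spur (d²=0.36)
P5 → Spur (d²=8.02)
P6 → Ford (d²=20.48)
P7 → Spur (d²=16.96)
P8 → Spur (d²=9.85)

Bench, Ford, Knoll, Spur, Spur, Ford, Spur, Spur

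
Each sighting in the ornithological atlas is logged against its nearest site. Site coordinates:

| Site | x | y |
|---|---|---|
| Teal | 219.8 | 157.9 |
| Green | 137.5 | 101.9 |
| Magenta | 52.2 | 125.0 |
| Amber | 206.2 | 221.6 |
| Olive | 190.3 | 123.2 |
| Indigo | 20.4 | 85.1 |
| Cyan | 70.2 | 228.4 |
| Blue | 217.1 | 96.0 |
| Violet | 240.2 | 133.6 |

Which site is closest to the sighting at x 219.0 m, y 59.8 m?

Squared distances to each site:
Teal: 9624.250; Green: 8414.660; Magenta: 32073.280; Amber: 26343.080; Olive: 4843.250; Indigo: 40082.050; Cyan: 50567.400; Blue: 1314.050; Violet: 5895.880.
Minimum at Blue.

Blue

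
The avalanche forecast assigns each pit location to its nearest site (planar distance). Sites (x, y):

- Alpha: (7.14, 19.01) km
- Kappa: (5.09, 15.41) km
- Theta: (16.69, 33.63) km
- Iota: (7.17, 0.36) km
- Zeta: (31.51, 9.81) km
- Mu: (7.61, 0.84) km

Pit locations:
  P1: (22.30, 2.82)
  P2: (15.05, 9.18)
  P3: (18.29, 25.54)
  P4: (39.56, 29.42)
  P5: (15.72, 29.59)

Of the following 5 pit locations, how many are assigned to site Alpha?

P1 → Zeta
P2 → Mu
P3 → Theta
P4 → Zeta
P5 → Theta
0 of the 5 go to Alpha.

0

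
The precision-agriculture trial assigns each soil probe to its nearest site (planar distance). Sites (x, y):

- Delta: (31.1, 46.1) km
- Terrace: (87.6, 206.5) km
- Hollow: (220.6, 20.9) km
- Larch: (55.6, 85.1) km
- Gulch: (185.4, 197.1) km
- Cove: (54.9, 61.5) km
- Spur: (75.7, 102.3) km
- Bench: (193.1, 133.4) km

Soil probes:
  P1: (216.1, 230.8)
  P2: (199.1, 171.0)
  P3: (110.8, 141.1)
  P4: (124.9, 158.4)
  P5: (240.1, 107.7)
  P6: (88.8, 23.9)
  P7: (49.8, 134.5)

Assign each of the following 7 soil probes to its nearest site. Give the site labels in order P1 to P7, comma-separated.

P1 → Gulch (d²=2078.18)
P2 → Gulch (d²=868.90)
P3 → Spur (d²=2737.45)
P4 → Terrace (d²=3704.90)
P5 → Bench (d²=2869.49)
P6 → Cove (d²=2562.97)
P7 → Spur (d²=1707.65)

Gulch, Gulch, Spur, Terrace, Bench, Cove, Spur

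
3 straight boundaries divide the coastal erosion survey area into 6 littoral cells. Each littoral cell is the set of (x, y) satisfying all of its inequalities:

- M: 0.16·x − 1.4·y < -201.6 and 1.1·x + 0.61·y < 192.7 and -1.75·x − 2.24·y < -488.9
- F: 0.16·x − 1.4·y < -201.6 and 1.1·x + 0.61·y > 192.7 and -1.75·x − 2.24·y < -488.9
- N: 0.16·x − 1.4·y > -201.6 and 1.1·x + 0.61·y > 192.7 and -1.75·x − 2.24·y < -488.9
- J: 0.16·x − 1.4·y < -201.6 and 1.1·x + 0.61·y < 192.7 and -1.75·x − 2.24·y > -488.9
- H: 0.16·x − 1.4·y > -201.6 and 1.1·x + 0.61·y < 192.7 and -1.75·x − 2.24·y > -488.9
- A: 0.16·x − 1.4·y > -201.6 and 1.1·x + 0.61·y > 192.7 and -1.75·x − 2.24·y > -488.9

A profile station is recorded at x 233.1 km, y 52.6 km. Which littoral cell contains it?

0.16·233.1 − 1.4·52.6 = -36.344, which is > -201.6
1.1·233.1 + 0.61·52.6 = 288.496, which is > 192.7
-1.75·233.1 − 2.24·52.6 = -525.749, which is < -488.9
This sign pattern matches N.

N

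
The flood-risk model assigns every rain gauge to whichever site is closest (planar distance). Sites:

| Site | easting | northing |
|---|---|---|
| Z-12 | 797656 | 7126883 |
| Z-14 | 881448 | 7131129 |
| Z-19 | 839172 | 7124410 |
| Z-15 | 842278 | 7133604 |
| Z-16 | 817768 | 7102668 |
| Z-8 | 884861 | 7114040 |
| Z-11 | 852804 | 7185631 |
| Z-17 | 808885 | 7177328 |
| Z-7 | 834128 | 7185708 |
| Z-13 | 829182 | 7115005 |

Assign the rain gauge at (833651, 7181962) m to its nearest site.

Squared distances to each site:
Z-12: 4329336266.000; Z-14: 4868547098.000; Z-19: 3342714145.000; Z-15: 2412921293.000; Z-16: 6539808125.000; Z-8: 7235862184.000; Z-11: 380298970.000; Z-17: 634828712.000; Z-7: 14260045.000; Z-13: 4503211810.000.
Minimum at Z-7.

Z-7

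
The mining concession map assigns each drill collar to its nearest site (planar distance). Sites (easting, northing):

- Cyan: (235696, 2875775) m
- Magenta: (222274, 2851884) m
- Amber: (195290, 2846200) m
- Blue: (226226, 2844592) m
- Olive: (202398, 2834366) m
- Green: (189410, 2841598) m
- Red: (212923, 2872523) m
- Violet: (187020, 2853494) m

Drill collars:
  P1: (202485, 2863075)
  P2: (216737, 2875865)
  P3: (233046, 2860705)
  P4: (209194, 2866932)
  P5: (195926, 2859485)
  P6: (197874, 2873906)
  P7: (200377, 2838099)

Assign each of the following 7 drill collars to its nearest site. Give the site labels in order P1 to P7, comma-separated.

Red, Red, Magenta, Red, Violet, Red, Olive

P1 → Red (d²=198216548.00)
P2 → Red (d²=25715560.00)
P3 → Magenta (d²=193846025.00)
P4 → Red (d²=45164722.00)
P5 → Violet (d²=115208917.00)
P6 → Red (d²=228385090.00)
P7 → Olive (d²=18019730.00)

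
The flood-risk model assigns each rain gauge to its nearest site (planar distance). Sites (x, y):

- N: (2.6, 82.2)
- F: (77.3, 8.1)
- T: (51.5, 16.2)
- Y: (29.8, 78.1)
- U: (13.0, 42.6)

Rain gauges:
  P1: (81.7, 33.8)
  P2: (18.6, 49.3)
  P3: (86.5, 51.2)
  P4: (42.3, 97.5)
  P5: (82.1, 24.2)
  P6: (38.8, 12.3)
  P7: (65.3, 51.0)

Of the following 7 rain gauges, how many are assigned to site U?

P1 → F
P2 → U
P3 → F
P4 → Y
P5 → F
P6 → T
P7 → T
1 of the 7 goes to U.

1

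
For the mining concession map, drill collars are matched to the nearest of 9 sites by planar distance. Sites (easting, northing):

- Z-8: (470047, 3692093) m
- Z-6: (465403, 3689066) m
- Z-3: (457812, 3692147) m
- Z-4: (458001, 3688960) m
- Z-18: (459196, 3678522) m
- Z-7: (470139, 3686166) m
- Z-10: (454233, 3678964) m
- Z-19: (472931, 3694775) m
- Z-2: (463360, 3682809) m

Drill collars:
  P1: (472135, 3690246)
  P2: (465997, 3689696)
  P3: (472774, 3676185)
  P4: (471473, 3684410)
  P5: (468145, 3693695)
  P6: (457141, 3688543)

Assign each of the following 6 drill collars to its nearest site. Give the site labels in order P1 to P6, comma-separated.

P1 → Z-8 (d²=7771153.00)
P2 → Z-6 (d²=749736.00)
P3 → Z-7 (d²=106563586.00)
P4 → Z-7 (d²=4863092.00)
P5 → Z-8 (d²=6184008.00)
P6 → Z-4 (d²=913489.00)

Z-8, Z-6, Z-7, Z-7, Z-8, Z-4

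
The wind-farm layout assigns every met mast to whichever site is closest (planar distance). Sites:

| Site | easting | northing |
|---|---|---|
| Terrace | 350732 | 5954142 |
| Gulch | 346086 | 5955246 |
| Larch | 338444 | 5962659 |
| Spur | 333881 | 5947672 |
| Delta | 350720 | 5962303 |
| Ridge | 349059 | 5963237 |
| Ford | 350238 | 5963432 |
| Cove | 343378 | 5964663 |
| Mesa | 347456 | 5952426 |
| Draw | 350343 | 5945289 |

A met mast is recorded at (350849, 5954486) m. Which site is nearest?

Terrace

Squared distances to each site:
Terrace: 132025.000; Gulch: 23263769.000; Larch: 220681954.000; Spur: 334343620.000; Delta: 61122130.000; Ridge: 79784101.000; Ford: 80404237.000; Cove: 159387170.000; Mesa: 15756049.000; Draw: 84840845.000.
Minimum at Terrace.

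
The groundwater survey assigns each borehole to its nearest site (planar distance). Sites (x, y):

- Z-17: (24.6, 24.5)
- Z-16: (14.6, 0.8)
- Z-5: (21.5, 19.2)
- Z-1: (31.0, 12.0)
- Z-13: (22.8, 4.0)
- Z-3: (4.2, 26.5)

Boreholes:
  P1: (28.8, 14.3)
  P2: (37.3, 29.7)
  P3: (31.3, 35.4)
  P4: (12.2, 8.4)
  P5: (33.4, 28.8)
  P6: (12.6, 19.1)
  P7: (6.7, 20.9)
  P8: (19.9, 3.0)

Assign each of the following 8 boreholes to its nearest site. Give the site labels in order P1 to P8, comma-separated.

P1 → Z-1 (d²=10.13)
P2 → Z-17 (d²=188.33)
P3 → Z-17 (d²=163.70)
P4 → Z-16 (d²=63.52)
P5 → Z-17 (d²=95.93)
P6 → Z-5 (d²=79.22)
P7 → Z-3 (d²=37.61)
P8 → Z-13 (d²=9.41)

Z-1, Z-17, Z-17, Z-16, Z-17, Z-5, Z-3, Z-13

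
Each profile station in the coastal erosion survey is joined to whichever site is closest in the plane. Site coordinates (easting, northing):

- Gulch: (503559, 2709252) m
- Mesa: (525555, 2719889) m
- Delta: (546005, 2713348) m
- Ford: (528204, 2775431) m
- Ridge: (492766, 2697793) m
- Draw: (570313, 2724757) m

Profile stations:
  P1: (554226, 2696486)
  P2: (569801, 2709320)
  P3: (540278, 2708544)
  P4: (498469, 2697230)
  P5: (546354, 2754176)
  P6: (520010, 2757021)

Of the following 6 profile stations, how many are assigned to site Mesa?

P1 → Delta
P2 → Draw
P3 → Delta
P4 → Ridge
P5 → Ford
P6 → Ford
0 of the 6 go to Mesa.

0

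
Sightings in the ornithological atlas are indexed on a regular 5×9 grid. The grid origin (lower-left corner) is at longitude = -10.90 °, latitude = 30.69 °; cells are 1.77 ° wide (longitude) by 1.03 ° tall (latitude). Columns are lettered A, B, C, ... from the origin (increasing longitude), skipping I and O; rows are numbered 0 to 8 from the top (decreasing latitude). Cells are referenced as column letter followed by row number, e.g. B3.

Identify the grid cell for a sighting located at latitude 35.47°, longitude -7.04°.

Column index: ⌊(-7.04 − -10.90) / 1.77⌋ = ⌊2.181⌋ = 2 → column C
Row offset from origin: ⌊(35.47 − 30.69) / 1.03⌋ = ⌊4.641⌋ = 4 → row 4 (counted from top)

C4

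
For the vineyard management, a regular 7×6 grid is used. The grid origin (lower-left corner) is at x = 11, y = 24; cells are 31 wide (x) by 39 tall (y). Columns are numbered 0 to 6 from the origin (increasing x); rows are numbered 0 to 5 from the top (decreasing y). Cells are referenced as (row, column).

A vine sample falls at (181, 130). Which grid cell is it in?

(3, 5)

Column index: ⌊(181 − 11) / 31⌋ = ⌊5.484⌋ = 5
Row offset from origin: ⌊(130 − 24) / 39⌋ = ⌊2.718⌋ = 2 → row 3 (counted from top)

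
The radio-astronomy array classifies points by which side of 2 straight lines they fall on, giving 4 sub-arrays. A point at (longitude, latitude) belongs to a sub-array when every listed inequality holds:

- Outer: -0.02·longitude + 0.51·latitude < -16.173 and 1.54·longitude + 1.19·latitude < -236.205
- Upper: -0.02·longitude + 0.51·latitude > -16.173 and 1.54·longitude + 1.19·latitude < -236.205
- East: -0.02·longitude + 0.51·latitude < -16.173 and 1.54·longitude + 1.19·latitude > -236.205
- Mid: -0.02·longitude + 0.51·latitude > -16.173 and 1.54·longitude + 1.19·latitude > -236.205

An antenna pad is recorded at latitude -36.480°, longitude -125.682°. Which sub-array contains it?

Upper

-0.02·-125.682 + 0.51·-36.480 = -16.091, which is > -16.173
1.54·-125.682 + 1.19·-36.480 = -236.961, which is < -236.205
This sign pattern matches Upper.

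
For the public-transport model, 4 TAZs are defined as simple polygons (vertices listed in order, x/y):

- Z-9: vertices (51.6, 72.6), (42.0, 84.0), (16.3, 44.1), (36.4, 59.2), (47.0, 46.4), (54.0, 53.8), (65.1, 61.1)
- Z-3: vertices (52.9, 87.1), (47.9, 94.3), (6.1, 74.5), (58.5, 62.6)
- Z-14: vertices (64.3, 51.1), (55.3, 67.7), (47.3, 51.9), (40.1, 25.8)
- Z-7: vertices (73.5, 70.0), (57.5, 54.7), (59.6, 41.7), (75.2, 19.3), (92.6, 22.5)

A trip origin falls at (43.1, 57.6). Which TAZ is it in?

Cast a ray rightward from (43.1, 57.6). For each polygon, the edges (by vertex number in listed order) whose endpoints lie on opposite sides of y = 57.6, where each meets that height, and whether that is right or left of the point:
Z-9: 2–3 at x≈25.00 (left), 3–4 at x≈34.27 (left), 4–5 at x≈37.73 (left), 6–7 at x≈59.78 (right) → 1 crossing.
Z-3: no edge straddles that height → 0 crossings.
Z-14: 1–2 at x≈60.78 (right), 2–3 at x≈50.19 (right) → 2 crossings.
Z-7: 1–2 at x≈60.53 (right), 5–1 at x≈78.49 (right) → 2 crossings.
Only Z-9 has an odd count, so the point is inside Z-9.

Z-9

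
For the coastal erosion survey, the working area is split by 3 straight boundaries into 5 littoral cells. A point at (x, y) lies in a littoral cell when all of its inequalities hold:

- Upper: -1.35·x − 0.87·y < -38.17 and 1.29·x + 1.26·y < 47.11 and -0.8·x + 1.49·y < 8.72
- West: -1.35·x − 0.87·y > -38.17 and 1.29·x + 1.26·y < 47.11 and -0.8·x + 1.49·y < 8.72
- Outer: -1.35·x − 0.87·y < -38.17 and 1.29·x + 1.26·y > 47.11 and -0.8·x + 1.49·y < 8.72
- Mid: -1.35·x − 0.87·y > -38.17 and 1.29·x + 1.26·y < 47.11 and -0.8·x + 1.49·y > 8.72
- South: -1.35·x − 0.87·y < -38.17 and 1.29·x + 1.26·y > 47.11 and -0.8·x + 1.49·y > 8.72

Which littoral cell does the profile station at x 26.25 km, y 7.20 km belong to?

Upper

-1.35·26.25 − 0.87·7.20 = -41.702, which is < -38.17
1.29·26.25 + 1.26·7.20 = 42.935, which is < 47.11
-0.8·26.25 + 1.49·7.20 = -10.272, which is < 8.72
This sign pattern matches Upper.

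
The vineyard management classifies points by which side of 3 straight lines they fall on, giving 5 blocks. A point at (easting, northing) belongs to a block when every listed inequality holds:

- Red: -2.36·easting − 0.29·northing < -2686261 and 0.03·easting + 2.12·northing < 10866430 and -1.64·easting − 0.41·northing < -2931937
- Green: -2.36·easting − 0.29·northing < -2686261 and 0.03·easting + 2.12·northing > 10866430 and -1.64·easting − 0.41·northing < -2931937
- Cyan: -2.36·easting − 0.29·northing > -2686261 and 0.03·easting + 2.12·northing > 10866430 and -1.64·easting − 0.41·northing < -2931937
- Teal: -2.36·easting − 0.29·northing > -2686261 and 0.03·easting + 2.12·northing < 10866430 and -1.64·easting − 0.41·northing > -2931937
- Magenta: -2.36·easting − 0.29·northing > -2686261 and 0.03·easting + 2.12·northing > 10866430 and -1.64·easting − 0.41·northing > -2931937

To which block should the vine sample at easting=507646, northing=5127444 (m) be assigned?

-2.36·507646 − 0.29·5127444 = -2685003.320, which is > -2686261
0.03·507646 + 2.12·5127444 = 10885410.660, which is > 10866430
-1.64·507646 − 0.41·5127444 = -2934791.480, which is < -2931937
This sign pattern matches Cyan.

Cyan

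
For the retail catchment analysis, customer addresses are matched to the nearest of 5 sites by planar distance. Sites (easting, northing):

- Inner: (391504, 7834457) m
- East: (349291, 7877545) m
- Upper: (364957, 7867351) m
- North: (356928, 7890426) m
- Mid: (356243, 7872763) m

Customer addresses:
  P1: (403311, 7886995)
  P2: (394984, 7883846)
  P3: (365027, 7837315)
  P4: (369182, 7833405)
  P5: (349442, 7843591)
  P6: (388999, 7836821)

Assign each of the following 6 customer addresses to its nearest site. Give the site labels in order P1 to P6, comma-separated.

Upper, Upper, Inner, Inner, Upper, Inner

P1 → Upper (d²=1856916052.00)
P2 → Upper (d²=1173705754.00)
P3 → Inner (d²=709199693.00)
P4 → Inner (d²=499378388.00)
P5 → Upper (d²=805252825.00)
P6 → Inner (d²=11863521.00)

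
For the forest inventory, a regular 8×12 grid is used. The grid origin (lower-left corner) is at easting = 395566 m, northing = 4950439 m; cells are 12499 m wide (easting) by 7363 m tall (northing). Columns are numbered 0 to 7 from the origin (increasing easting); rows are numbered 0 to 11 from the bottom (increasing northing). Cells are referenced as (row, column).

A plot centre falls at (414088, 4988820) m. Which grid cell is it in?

(5, 1)

Column index: ⌊(414088 − 395566) / 12499⌋ = ⌊1.482⌋ = 1
Row offset from origin: ⌊(4988820 − 4950439) / 7363⌋ = ⌊5.213⌋ = 5 → row 5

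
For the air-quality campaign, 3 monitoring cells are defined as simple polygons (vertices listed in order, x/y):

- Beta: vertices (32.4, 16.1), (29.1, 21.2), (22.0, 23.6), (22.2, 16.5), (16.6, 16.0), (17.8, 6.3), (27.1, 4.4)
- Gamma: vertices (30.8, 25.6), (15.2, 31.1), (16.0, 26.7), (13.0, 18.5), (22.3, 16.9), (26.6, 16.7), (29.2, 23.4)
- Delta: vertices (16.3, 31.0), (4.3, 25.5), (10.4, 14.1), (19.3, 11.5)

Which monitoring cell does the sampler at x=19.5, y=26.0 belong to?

Gamma

Cast a ray rightward from (19.5, 26.0). For each polygon, the edges (by vertex number in listed order) whose endpoints lie on opposite sides of y = 26.0, where each meets that height, and whether that is right or left of the point:
Beta: no edge straddles that height → 0 crossings.
Gamma: 1–2 at x≈29.67 (right), 3–4 at x≈15.74 (left) → 1 crossing.
Delta: 1–2 at x≈5.39 (left), 4–1 at x≈17.07 (left) → 0 crossings.
Only Gamma has an odd count, so the point is inside Gamma.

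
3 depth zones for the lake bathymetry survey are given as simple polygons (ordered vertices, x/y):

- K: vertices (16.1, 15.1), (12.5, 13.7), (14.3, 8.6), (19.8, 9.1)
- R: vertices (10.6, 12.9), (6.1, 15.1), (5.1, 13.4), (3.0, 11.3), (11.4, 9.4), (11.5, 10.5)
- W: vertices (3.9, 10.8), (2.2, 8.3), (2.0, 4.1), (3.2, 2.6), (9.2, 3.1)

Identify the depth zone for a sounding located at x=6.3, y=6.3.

W

Cast a ray rightward from (6.3, 6.3). For each polygon, the edges (by vertex number in listed order) whose endpoints lie on opposite sides of y = 6.3, where each meets that height, and whether that is right or left of the point:
K: no edge straddles that height → 0 crossings.
R: no edge straddles that height → 0 crossings.
W: 2–3 at x≈2.10 (left), 5–1 at x≈7.00 (right) → 1 crossing.
Only W has an odd count, so the point is inside W.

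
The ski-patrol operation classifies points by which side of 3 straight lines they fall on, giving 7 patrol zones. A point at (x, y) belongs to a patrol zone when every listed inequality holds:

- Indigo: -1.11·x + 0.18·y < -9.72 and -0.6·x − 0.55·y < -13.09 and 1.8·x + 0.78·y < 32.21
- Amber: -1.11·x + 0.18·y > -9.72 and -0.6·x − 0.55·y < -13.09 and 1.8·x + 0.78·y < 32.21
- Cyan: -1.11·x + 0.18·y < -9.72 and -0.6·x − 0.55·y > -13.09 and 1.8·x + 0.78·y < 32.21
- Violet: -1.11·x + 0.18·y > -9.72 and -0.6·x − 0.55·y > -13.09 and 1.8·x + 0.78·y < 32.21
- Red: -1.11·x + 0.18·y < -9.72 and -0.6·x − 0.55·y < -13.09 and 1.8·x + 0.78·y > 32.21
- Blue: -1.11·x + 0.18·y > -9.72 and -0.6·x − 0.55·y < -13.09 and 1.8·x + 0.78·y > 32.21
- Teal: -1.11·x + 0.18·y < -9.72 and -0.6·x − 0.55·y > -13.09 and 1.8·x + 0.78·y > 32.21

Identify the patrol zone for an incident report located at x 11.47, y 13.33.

-1.11·11.47 + 0.18·13.33 = -10.332, which is < -9.72
-0.6·11.47 − 0.55·13.33 = -14.214, which is < -13.09
1.8·11.47 + 0.78·13.33 = 31.043, which is < 32.21
This sign pattern matches Indigo.

Indigo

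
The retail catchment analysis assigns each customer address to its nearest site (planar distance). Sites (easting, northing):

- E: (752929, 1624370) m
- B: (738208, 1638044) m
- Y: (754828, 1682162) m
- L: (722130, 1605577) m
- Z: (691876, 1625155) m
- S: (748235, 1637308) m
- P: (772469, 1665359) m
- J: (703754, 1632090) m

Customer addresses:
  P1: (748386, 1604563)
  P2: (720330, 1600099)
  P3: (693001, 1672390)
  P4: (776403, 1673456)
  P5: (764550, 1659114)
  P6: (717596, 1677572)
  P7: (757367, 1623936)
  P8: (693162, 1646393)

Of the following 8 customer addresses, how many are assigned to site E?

P1 → E
P2 → L
P3 → J
P4 → P
P5 → P
P6 → Y
P7 → E
P8 → J
2 of the 8 go to E.

2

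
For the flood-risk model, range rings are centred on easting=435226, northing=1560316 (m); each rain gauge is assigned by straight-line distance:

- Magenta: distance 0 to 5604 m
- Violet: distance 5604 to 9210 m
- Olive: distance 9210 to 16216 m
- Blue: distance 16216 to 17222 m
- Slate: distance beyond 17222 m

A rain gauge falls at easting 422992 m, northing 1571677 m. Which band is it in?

Distance = √((422992−435226)² + (1571677−1560316)²) = √(149670756.000 + 129072321.000) = 16695.601 m.
16216 ≤ 16695.601 < 17222 → Blue.

Blue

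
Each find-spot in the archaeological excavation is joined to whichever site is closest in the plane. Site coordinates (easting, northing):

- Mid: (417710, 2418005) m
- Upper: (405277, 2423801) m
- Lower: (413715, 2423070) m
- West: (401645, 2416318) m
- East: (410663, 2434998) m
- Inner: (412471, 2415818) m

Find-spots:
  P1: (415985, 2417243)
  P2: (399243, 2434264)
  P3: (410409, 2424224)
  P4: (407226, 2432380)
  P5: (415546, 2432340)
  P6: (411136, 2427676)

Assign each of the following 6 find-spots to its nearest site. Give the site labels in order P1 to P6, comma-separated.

Mid, East, Lower, East, East, Lower

P1 → Mid (d²=3556269.00)
P2 → East (d²=130955156.00)
P3 → Lower (d²=12261352.00)
P4 → East (d²=18666893.00)
P5 → East (d²=30908653.00)
P6 → Lower (d²=27866477.00)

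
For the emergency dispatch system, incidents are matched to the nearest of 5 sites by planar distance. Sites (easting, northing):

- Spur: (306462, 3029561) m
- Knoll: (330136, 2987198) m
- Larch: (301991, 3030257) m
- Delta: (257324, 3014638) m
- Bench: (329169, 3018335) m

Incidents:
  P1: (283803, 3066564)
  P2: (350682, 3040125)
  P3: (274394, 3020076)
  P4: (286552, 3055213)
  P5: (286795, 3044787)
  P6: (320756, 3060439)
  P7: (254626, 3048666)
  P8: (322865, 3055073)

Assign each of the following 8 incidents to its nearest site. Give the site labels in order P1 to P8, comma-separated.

Larch, Bench, Delta, Larch, Larch, Spur, Delta, Spur

P1 → Larch (d²=1649001593.00)
P2 → Bench (d²=937613269.00)
P3 → Delta (d²=320956744.00)
P4 → Larch (d²=861164657.00)
P5 → Larch (d²=442039316.00)
P6 → Spur (d²=1157769320.00)
P7 → Delta (d²=1165183988.00)
P8 → Spur (d²=919920553.00)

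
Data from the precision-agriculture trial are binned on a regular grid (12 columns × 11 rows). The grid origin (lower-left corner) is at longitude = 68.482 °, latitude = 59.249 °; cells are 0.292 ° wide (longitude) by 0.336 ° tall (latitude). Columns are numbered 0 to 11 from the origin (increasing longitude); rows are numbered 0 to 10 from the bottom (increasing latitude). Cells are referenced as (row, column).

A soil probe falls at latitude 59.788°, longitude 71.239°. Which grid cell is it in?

Column index: ⌊(71.239 − 68.482) / 0.292⌋ = ⌊9.442⌋ = 9
Row offset from origin: ⌊(59.788 − 59.249) / 0.336⌋ = ⌊1.604⌋ = 1 → row 1

(1, 9)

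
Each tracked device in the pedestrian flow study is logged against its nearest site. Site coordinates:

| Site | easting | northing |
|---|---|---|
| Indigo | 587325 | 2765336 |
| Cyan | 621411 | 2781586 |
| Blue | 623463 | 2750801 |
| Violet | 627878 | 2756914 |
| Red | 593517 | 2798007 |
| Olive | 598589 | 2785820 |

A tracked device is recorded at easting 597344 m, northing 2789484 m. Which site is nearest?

Olive

Squared distances to each site:
Indigo: 683506265.000; Cyan: 641598893.000; Blue: 2178576650.000; Violet: 1993130056.000; Red: 87287458.000; Olive: 14974921.000.
Minimum at Olive.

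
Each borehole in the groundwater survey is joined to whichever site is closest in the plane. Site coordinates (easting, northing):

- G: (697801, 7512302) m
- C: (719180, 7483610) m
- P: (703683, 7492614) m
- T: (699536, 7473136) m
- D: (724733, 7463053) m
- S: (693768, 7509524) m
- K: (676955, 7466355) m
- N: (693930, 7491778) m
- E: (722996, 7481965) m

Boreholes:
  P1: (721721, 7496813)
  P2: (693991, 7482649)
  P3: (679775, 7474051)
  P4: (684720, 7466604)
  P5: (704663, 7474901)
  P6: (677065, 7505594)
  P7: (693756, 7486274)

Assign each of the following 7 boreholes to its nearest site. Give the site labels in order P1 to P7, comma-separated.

C, N, K, K, T, S, N

P1 → C (d²=180775890.00)
P2 → N (d²=83342362.00)
P3 → K (d²=67180816.00)
P4 → K (d²=60357226.00)
P5 → T (d²=29401354.00)
P6 → S (d²=294435109.00)
P7 → N (d²=30324292.00)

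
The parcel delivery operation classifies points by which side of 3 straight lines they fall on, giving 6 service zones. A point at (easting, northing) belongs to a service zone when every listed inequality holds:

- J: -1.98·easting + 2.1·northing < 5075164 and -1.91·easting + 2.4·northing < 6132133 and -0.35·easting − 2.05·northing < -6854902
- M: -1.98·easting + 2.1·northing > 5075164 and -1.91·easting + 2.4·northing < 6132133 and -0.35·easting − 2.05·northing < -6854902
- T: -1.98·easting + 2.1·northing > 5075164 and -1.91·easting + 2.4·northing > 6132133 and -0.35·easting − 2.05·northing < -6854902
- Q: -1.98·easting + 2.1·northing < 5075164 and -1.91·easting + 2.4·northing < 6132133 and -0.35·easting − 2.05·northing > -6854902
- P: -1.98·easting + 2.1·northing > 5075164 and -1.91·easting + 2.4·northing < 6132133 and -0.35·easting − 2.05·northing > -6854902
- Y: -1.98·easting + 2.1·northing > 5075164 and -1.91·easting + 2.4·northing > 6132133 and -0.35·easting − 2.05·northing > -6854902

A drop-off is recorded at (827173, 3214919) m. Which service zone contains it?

T

-1.98·827173 + 2.1·3214919 = 5113527.360, which is > 5075164
-1.91·827173 + 2.4·3214919 = 6135905.170, which is > 6132133
-0.35·827173 − 2.05·3214919 = -6880094.500, which is < -6854902
This sign pattern matches T.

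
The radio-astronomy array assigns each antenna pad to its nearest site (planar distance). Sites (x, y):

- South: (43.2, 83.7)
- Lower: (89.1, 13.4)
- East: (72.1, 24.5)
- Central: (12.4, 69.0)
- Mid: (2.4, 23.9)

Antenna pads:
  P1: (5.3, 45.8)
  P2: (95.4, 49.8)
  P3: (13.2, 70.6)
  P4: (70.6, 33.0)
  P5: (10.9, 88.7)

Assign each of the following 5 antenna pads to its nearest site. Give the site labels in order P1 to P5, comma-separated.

P1 → Mid (d²=488.02)
P2 → East (d²=1182.98)
P3 → Central (d²=3.20)
P4 → East (d²=74.50)
P5 → Central (d²=390.34)

Mid, East, Central, East, Central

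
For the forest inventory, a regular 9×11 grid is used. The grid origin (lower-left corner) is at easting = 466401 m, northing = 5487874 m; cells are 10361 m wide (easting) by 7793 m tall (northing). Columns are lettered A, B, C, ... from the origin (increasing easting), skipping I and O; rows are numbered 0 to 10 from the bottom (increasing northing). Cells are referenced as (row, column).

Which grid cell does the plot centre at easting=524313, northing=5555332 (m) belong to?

Column index: ⌊(524313 − 466401) / 10361⌋ = ⌊5.589⌋ = 5 → column F
Row offset from origin: ⌊(5555332 − 5487874) / 7793⌋ = ⌊8.656⌋ = 8 → row 8

(8, F)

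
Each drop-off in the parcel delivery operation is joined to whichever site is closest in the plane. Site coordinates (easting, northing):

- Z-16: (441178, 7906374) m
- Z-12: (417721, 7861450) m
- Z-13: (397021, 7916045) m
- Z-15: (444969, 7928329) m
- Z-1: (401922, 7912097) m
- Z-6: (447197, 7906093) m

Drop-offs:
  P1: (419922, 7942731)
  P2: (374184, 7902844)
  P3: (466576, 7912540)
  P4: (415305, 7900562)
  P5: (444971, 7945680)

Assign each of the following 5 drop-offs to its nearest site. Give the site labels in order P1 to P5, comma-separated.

Z-15, Z-13, Z-6, Z-1, Z-15

P1 → Z-15 (d²=834769813.00)
P2 → Z-13 (d²=695794970.00)
P3 → Z-6 (d²=417109450.00)
P4 → Z-1 (d²=312160914.00)
P5 → Z-15 (d²=301057205.00)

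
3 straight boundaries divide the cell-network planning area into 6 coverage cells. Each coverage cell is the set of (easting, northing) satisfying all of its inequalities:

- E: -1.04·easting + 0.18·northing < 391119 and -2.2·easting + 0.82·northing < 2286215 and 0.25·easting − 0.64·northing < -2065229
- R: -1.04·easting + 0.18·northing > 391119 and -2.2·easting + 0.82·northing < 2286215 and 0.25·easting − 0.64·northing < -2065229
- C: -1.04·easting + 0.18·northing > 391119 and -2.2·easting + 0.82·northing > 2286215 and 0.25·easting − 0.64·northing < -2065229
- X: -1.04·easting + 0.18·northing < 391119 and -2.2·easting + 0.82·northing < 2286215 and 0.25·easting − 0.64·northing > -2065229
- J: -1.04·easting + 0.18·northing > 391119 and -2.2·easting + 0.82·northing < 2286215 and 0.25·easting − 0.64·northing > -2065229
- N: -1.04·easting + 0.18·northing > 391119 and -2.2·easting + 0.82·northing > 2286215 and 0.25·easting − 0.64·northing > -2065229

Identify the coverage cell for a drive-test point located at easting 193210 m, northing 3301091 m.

J

-1.04·193210 + 0.18·3301091 = 393257.980, which is > 391119
-2.2·193210 + 0.82·3301091 = 2281832.620, which is < 2286215
0.25·193210 − 0.64·3301091 = -2064395.740, which is > -2065229
This sign pattern matches J.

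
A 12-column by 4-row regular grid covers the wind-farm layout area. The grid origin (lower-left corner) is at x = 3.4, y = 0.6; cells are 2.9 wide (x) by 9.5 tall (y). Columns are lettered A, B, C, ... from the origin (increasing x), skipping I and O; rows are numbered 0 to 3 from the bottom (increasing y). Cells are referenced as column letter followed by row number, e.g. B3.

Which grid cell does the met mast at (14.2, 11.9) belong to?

Column index: ⌊(14.2 − 3.4) / 2.9⌋ = ⌊3.724⌋ = 3 → column D
Row offset from origin: ⌊(11.9 − 0.6) / 9.5⌋ = ⌊1.189⌋ = 1 → row 1

D1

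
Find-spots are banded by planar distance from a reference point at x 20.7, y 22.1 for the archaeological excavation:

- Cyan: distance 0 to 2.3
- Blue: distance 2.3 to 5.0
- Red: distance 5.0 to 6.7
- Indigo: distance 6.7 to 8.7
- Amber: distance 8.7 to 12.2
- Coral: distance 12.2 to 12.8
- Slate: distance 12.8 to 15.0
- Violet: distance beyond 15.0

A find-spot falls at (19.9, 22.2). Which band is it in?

Distance = √((19.9−20.7)² + (22.2−22.1)²) = √(0.640 + 0.010) = 0.806.
0 ≤ 0.806 < 2.3 → Cyan.

Cyan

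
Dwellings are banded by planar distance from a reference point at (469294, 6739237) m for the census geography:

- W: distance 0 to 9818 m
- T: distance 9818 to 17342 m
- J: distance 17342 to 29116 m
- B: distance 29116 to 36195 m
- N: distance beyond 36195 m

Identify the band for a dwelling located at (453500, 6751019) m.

Distance = √((453500−469294)² + (6751019−6739237)²) = √(249450436.000 + 138815524.000) = 19704.465 m.
17342 ≤ 19704.465 < 29116 → J.

J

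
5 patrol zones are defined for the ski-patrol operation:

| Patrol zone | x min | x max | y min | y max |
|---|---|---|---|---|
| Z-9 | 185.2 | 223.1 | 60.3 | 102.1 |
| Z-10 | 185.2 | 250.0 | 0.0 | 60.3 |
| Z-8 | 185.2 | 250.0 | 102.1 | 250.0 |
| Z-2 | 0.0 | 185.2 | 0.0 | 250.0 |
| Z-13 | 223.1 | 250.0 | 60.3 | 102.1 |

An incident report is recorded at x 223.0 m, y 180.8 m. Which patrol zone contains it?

Z-8

The point has x = 223.0 and y = 180.8.
Only Z-8 satisfies 185.2 ≤ x ≤ 250.0 and 102.1 ≤ y ≤ 250.0.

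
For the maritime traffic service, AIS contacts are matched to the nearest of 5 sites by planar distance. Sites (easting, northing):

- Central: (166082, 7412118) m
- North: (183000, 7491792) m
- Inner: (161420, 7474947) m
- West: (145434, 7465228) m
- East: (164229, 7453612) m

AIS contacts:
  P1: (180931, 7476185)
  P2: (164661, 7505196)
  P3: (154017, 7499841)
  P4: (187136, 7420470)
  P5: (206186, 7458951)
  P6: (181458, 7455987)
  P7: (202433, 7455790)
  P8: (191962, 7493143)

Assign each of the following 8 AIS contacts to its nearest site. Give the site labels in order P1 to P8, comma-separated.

North, North, Inner, Central, North, East, East, North

P1 → North (d²=247859210.00)
P2 → North (d²=515986137.00)
P3 → Inner (d²=674515645.00)
P4 → Central (d²=513026820.00)
P5 → North (d²=1616121877.00)
P6 → East (d²=302479066.00)
P7 → East (d²=1464289300.00)
P8 → North (d²=82142645.00)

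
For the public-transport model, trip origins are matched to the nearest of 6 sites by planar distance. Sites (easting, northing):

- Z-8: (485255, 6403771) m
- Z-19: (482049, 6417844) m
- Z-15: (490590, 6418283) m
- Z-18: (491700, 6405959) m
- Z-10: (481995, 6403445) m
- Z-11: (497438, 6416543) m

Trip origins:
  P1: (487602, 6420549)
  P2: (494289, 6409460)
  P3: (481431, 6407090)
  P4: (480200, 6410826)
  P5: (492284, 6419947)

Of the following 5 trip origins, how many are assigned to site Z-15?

2

P1 → Z-15
P2 → Z-18
P3 → Z-10
P4 → Z-19
P5 → Z-15
2 of the 5 go to Z-15.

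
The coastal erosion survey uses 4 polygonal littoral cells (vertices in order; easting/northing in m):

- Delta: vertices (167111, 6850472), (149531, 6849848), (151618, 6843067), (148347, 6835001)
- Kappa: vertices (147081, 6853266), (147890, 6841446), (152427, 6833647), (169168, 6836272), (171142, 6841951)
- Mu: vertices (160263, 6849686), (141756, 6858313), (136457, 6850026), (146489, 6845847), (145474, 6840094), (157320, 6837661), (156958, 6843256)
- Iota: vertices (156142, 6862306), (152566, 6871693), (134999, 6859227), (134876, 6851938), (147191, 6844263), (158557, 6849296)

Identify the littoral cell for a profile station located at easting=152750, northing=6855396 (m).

Cast a ray rightward from (152750, 6855396). For each polygon, the edges (by vertex number in listed order) whose endpoints lie on opposite sides of northing = 6855396, where each meets that height, and whether that is right or left of the point:
Delta: no edge straddles that height → 0 crossings.
Kappa: no edge straddles that height → 0 crossings.
Mu: 1–2 at easting≈148013.7 (left), 2–3 at easting≈139890.8 (left) → 0 crossings.
Iota: 3–4 at easting≈134934.4 (left), 6–1 at easting≈157424.7 (right) → 1 crossing.
Only Iota has an odd count, so the point is inside Iota.

Iota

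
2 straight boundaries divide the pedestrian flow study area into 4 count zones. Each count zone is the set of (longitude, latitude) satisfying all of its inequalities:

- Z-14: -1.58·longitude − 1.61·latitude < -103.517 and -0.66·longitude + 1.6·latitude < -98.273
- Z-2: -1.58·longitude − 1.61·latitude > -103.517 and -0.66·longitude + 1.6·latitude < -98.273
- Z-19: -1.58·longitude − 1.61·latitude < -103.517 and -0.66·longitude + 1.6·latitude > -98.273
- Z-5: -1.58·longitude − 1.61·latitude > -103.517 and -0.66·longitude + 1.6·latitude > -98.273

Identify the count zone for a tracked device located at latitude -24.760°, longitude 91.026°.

Z-14

-1.58·91.026 − 1.61·-24.760 = -103.957, which is < -103.517
-0.66·91.026 + 1.6·-24.760 = -99.693, which is < -98.273
This sign pattern matches Z-14.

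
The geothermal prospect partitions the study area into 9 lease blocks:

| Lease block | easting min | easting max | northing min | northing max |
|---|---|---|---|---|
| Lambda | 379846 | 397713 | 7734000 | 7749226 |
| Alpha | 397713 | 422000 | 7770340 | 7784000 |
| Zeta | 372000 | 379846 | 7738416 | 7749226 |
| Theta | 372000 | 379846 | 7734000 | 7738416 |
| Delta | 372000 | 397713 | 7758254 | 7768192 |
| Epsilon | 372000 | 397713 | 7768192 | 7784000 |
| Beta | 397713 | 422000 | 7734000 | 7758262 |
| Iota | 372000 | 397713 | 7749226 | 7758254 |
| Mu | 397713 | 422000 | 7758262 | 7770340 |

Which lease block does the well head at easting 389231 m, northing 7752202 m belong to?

Iota

The point has easting = 389231 and northing = 7752202.
Only Iota satisfies 372000 ≤ easting ≤ 397713 and 7749226 ≤ northing ≤ 7758254.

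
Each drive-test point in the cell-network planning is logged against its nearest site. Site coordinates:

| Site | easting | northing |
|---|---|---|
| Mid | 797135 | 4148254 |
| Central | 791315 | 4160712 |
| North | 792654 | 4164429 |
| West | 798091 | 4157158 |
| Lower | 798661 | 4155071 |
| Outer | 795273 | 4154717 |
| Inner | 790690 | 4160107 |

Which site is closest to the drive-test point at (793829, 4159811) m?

Central

Squared distances to each site:
Mid: 144493885.000; Central: 7131997.000; North: 22706549.000; West: 25203053.000; Lower: 45815824.000; Outer: 28033972.000; Inner: 9940937.000.
Minimum at Central.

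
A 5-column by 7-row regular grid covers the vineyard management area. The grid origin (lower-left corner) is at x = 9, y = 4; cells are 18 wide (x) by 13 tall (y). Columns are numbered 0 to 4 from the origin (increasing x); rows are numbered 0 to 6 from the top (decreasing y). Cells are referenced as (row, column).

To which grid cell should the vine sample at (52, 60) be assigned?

(2, 2)

Column index: ⌊(52 − 9) / 18⌋ = ⌊2.389⌋ = 2
Row offset from origin: ⌊(60 − 4) / 13⌋ = ⌊4.308⌋ = 4 → row 2 (counted from top)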